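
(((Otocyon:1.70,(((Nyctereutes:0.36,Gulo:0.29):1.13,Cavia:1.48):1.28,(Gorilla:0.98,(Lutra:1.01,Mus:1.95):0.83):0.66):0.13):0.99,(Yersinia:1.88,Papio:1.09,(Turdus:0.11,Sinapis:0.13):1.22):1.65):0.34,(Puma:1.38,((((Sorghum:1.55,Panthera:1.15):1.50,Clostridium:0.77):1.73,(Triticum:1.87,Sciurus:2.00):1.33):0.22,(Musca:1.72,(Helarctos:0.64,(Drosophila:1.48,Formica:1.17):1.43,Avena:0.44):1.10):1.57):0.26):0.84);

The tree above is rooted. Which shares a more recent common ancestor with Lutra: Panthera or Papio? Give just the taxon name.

The MRCA of Lutra and Papio subtends ((Otocyon,(((Nyctereutes,Gulo),Cavia),(Gorilla,(Lutra,Mus)))),(Yersinia,Papio,(Turdus,Sinapis))) (11 taxa).
The MRCA of Lutra and Panthera is the root, subtending the entire tree (22 taxa).
The first is nested inside the second, so Lutra shares a more recent common ancestor with Papio.

Papio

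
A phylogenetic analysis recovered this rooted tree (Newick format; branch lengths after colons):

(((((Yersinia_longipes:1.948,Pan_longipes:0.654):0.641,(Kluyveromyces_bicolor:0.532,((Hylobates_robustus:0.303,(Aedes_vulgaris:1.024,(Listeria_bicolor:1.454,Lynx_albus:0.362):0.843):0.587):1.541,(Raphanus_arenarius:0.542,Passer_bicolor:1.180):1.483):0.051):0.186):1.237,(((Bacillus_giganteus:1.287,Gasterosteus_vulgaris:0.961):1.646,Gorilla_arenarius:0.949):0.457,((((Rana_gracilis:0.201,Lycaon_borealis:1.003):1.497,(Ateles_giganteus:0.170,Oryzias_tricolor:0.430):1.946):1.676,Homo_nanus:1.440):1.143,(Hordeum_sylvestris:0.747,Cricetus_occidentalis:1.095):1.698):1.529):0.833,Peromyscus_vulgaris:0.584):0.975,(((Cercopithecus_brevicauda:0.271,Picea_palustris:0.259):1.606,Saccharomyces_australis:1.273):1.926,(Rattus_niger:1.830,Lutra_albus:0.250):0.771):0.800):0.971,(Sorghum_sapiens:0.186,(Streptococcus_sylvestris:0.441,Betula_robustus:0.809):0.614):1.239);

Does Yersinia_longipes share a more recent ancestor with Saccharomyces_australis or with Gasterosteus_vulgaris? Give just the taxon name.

The MRCA of Yersinia_longipes and Gasterosteus_vulgaris subtends (((Yersinia_longipes,Pan_longipes),(Kluyveromyces_bicolor,((Hylobates_robustus,(Aedes_vulgaris,(Listeria_bicolor,Lynx_albus))),(Raphanus_arenarius,Passer_bicolor)))),(((Bacillus_giganteus,Gasterosteus_vulgaris),Gorilla_arenarius),((((Rana_gracilis,Lycaon_borealis),(Ateles_giganteus,Oryzias_tricolor)),Homo_nanus),(Hordeum_sylvestris,Cricetus_occidentalis))),Peromyscus_vulgaris) (20 taxa).
The MRCA of Yersinia_longipes and Saccharomyces_australis subtends ((((Yersinia_longipes,Pan_longipes),(Kluyveromyces_bicolor,((Hylobates_robustus,(Aedes_vulgaris,(Listeria_bicolor,Lynx_albus))),(Raphanus_arenarius,Passer_bicolor)))),(((Bacillus_giganteus,Gasterosteus_vulgaris),Gorilla_arenarius),((((Rana_gracilis,Lycaon_borealis),(Ateles_giganteus,Oryzias_tricolor)),Homo_nanus),(Hordeum_sylvestris,Cricetus_occidentalis))),Peromyscus_vulgaris),(((Cercopithecus_brevicauda,Picea_palustris),Saccharomyces_australis),(Rattus_niger,Lutra_albus))) (25 taxa).
The first is nested inside the second, so Yersinia_longipes shares a more recent common ancestor with Gasterosteus_vulgaris.

Gasterosteus_vulgaris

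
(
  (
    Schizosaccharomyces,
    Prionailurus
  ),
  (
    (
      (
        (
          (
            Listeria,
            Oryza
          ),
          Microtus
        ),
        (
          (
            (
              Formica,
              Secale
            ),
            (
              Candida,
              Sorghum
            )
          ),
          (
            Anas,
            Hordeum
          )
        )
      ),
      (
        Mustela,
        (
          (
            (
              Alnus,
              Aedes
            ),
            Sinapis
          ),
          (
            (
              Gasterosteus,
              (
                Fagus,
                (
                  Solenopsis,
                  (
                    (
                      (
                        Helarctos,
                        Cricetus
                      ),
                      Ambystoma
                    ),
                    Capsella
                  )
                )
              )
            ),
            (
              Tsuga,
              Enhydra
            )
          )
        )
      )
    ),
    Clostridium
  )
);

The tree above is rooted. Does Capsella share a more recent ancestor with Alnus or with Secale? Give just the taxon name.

The MRCA of Capsella and Alnus subtends (((Alnus,Aedes),Sinapis),((Gasterosteus,(Fagus,(Solenopsis,(((Helarctos,Cricetus),Ambystoma),Capsella)))),(Tsuga,Enhydra))) (12 taxa).
The MRCA of Capsella and Secale subtends ((((Listeria,Oryza),Microtus),(((Formica,Secale),(Candida,Sorghum)),(Anas,Hordeum))),(Mustela,(((Alnus,Aedes),Sinapis),((Gasterosteus,(Fagus,(Solenopsis,(((Helarctos,Cricetus),Ambystoma),Capsella)))),(Tsuga,Enhydra))))) (22 taxa).
The first is nested inside the second, so Capsella shares a more recent common ancestor with Alnus.

Alnus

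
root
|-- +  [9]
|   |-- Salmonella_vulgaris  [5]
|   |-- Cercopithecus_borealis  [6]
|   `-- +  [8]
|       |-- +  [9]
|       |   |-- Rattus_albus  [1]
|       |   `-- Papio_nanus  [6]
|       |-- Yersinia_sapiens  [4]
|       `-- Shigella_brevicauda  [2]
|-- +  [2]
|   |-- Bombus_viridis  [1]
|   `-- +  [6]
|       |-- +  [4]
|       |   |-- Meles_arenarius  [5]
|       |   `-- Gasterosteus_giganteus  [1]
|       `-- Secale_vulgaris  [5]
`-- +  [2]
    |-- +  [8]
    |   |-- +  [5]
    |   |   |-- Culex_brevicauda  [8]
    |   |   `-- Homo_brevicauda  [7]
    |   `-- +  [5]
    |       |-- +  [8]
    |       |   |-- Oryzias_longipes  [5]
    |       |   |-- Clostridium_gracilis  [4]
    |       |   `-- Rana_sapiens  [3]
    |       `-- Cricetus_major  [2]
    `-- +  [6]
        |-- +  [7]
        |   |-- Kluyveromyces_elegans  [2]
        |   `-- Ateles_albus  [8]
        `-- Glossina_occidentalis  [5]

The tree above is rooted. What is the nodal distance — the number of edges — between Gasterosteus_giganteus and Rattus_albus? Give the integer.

8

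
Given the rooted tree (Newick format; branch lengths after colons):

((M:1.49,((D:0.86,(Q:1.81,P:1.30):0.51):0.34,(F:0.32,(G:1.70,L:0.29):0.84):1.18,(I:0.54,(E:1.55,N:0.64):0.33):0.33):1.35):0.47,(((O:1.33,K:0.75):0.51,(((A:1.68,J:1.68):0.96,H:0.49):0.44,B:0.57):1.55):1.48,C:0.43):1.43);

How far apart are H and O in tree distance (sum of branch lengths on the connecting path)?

The path runs H → … → MRCA → … → O; the MRCA is the node subtending ((O,K),(((A,J),H),B)).
Branch lengths along that path: 0.49 + 0.44 + 1.55 + 0.51 + 1.33 = 4.32.

4.32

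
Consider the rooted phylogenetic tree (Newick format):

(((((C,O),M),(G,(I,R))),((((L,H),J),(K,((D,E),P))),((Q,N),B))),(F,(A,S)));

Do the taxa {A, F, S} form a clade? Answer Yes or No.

Yes

The most recent common ancestor of these taxa subtends (F,(A,S)).
That clade has exactly 3 tips — every listed taxon and nothing else — so the group is monophyletic.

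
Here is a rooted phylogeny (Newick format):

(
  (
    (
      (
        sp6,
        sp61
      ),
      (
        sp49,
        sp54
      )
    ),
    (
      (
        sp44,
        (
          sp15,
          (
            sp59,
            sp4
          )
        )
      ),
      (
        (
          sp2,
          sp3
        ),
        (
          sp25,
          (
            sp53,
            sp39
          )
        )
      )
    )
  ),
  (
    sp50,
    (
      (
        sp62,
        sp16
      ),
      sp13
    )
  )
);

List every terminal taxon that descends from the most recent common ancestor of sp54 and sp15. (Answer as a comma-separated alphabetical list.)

sp15, sp2, sp25, sp3, sp39, sp4, sp44, sp49, sp53, sp54, sp59, sp6, sp61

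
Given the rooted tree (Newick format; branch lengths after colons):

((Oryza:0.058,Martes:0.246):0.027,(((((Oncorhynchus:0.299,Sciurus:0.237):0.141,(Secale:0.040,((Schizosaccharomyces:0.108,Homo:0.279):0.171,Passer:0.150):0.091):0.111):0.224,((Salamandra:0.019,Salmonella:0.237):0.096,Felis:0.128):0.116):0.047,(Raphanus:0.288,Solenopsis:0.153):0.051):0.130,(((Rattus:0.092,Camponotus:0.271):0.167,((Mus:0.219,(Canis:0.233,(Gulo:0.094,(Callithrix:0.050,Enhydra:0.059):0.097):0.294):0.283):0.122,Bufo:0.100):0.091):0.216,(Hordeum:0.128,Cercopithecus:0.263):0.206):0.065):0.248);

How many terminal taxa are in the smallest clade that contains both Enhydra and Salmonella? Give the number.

21

The MRCA of Enhydra and Salmonella is the node subtending (((((Oncorhynchus,Sciurus),(Secale,((Schizosaccharomyces,Homo),Passer))),((Salamandra,Salmonella),Felis)),(Raphanus,Solenopsis)),(((Rattus,Camponotus),((Mus,(Canis,(Gulo,(Callithrix,Enhydra)))),Bufo)),(Hordeum,Cercopithecus))).
That clade contains 21 terminal taxa: Bufo, Callithrix, Camponotus, Canis, Cercopithecus, Enhydra, Felis, Gulo, Homo, Hordeum, Mus, Oncorhynchus, Passer, Raphanus, Rattus, Salamandra, Salmonella, Schizosaccharomyces, Sciurus, Secale, Solenopsis.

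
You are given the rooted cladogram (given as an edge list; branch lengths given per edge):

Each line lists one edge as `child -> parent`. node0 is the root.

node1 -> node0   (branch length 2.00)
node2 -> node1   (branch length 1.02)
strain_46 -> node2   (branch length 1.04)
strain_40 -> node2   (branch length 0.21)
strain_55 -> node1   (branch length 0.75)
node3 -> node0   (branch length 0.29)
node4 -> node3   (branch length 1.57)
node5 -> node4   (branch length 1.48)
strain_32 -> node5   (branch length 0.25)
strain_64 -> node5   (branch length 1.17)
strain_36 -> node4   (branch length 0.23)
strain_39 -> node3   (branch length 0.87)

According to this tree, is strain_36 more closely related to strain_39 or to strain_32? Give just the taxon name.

The MRCA of strain_36 and strain_32 subtends ((strain_32,strain_64),strain_36) (3 taxa).
The MRCA of strain_36 and strain_39 subtends (((strain_32,strain_64),strain_36),strain_39) (4 taxa).
The first is nested inside the second, so strain_36 shares a more recent common ancestor with strain_32.

strain_32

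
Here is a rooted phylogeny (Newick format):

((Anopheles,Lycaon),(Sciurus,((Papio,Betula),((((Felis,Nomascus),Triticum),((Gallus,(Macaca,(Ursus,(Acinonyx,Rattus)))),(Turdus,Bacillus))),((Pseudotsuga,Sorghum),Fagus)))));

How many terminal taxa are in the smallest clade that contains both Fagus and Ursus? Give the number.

13

The MRCA of Fagus and Ursus is the node subtending ((((Felis,Nomascus),Triticum),((Gallus,(Macaca,(Ursus,(Acinonyx,Rattus)))),(Turdus,Bacillus))),((Pseudotsuga,Sorghum),Fagus)).
That clade contains 13 terminal taxa: Acinonyx, Bacillus, Fagus, Felis, Gallus, Macaca, Nomascus, Pseudotsuga, Rattus, Sorghum, Triticum, Turdus, Ursus.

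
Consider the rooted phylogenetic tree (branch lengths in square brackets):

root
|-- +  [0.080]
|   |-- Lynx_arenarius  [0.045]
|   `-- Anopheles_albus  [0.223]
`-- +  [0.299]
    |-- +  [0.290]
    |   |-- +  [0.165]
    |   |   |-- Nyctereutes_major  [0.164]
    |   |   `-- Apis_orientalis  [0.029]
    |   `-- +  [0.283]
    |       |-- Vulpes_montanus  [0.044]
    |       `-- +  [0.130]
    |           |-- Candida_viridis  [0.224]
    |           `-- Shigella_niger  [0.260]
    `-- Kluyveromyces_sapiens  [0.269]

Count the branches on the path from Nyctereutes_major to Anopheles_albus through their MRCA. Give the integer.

6

The MRCA of Nyctereutes_major and Anopheles_albus is the root of the tree.
From Nyctereutes_major up to that node: 4 branches. From Anopheles_albus up to the same node: 2 branches. Total: 4 + 2 = 6.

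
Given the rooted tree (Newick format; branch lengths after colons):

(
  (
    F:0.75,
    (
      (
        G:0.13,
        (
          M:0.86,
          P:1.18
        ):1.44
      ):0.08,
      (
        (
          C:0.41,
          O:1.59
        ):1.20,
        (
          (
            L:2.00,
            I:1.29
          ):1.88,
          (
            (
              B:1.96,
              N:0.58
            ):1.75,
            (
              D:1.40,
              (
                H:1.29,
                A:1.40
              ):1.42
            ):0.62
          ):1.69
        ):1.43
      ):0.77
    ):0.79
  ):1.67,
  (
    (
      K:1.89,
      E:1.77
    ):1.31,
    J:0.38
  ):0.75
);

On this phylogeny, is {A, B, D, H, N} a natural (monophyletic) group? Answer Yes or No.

Yes

The most recent common ancestor of these taxa subtends ((B,N),(D,(H,A))).
That clade has exactly 5 tips — every listed taxon and nothing else — so the group is monophyletic.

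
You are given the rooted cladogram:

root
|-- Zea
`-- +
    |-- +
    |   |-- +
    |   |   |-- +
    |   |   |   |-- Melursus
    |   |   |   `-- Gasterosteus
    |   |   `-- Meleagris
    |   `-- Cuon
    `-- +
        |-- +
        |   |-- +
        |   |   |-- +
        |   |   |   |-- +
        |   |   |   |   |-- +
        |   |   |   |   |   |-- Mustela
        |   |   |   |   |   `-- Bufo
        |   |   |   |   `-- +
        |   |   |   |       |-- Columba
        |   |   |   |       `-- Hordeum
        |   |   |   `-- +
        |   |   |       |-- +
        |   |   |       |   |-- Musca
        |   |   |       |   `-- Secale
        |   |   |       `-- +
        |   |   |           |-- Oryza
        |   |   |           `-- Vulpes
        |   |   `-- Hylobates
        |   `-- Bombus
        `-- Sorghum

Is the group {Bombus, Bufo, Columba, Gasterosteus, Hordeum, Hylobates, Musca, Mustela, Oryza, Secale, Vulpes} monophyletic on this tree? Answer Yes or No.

No

The MRCA of the listed taxa subtends ((((Melursus,Gasterosteus),Meleagris),Cuon),((((((Mustela,Bufo),(Columba,Hordeum)),((Musca,Secale),(Oryza,Vulpes))),Hylobates),Bombus),Sorghum)).
That clade also contains Cuon, Meleagris, Melursus, Sorghum, which are not in the proposed group, so the group is not monophyletic.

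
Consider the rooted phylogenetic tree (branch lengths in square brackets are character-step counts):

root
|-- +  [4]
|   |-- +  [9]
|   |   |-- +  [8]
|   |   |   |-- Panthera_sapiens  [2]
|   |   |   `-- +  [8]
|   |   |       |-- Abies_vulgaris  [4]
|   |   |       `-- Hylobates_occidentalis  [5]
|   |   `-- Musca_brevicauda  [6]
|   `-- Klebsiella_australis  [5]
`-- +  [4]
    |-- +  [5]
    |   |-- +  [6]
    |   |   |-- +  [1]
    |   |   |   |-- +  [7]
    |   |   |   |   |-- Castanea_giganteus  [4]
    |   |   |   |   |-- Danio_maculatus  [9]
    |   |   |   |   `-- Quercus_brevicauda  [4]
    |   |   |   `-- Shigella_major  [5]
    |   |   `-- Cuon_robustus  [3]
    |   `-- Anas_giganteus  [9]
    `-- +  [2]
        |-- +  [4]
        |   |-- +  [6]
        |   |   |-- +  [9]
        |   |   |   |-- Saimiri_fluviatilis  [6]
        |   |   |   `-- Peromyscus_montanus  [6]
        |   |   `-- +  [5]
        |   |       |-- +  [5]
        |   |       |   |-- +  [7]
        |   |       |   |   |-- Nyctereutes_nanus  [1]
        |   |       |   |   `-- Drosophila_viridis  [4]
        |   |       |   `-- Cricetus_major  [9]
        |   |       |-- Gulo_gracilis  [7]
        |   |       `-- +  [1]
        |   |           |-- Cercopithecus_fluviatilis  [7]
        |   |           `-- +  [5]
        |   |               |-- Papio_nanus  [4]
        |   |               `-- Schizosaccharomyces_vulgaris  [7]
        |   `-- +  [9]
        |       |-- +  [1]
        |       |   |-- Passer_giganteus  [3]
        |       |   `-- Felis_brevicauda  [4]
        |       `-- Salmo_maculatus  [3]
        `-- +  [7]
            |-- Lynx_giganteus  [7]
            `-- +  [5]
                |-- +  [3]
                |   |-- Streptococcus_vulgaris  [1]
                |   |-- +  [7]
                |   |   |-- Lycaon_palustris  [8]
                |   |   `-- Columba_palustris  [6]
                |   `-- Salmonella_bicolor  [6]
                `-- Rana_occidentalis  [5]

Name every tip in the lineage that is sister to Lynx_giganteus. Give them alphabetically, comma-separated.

Columba_palustris, Lycaon_palustris, Rana_occidentalis, Salmonella_bicolor, Streptococcus_vulgaris

Lynx_giganteus attaches to the tree at the node subtending (Lynx_giganteus,((Streptococcus_vulgaris,(Lycaon_palustris,Columba_palustris),Salmonella_bicolor),Rana_occidentalis)).
The other lineage descending from that same node — the sister group — is ((Streptococcus_vulgaris,(Lycaon_palustris,Columba_palustris),Salmonella_bicolor),Rana_occidentalis); its 5 tips in alphabetical order are the answer.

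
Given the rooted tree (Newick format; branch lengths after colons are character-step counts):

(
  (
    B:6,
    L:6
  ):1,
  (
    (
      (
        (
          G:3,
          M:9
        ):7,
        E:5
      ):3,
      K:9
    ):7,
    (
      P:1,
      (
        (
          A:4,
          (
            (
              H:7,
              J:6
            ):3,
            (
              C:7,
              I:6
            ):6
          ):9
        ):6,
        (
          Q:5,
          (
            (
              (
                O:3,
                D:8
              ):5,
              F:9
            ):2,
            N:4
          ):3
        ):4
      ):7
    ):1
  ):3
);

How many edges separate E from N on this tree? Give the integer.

8

The MRCA of E and N is the node subtending ((((G,M),E),K),(P,((A,((H,J),(C,I))),(Q,(((O,D),F),N))))).
From E up to that node: 3 branches. From N up to the same node: 5 branches. Total: 3 + 5 = 8.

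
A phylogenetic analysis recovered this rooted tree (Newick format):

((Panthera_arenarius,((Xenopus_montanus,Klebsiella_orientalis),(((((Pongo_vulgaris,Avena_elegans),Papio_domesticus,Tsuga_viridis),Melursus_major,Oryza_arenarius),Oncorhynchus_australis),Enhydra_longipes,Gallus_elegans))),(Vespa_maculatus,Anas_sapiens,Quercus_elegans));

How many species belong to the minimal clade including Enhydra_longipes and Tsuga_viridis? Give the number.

9

The MRCA of Enhydra_longipes and Tsuga_viridis is the node subtending (((((Pongo_vulgaris,Avena_elegans),Papio_domesticus,Tsuga_viridis),Melursus_major,Oryza_arenarius),Oncorhynchus_australis),Enhydra_longipes,Gallus_elegans).
That clade contains 9 terminal taxa: Avena_elegans, Enhydra_longipes, Gallus_elegans, Melursus_major, Oncorhynchus_australis, Oryza_arenarius, Papio_domesticus, Pongo_vulgaris, Tsuga_viridis.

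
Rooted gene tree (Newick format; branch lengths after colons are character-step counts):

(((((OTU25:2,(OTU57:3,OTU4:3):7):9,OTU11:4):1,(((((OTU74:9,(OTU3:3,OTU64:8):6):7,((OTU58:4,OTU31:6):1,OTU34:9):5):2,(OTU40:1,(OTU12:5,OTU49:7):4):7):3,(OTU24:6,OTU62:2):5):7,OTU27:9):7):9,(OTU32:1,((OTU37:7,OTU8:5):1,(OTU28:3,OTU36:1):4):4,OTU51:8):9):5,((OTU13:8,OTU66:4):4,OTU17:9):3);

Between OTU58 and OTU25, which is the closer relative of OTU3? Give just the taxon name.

The MRCA of OTU3 and OTU58 subtends ((OTU74,(OTU3,OTU64)),((OTU58,OTU31),OTU34)) (6 taxa).
The MRCA of OTU3 and OTU25 subtends (((OTU25,(OTU57,OTU4)),OTU11),(((((OTU74,(OTU3,OTU64)),((OTU58,OTU31),OTU34)),(OTU40,(OTU12,OTU49))),(OTU24,OTU62)),OTU27)) (16 taxa).
The first is nested inside the second, so OTU3 shares a more recent common ancestor with OTU58.

OTU58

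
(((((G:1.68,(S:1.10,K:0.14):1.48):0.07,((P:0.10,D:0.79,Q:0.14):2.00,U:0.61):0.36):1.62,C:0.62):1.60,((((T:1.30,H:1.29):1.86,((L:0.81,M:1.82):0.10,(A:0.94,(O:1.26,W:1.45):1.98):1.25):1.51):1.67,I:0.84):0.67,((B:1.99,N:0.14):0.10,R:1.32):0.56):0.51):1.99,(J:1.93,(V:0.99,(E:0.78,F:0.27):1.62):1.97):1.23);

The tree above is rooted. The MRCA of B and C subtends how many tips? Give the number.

19

The MRCA of B and C is the node subtending ((((G,(S,K)),((P,D,Q),U)),C),((((T,H),((L,M),(A,(O,W)))),I),((B,N),R))).
That clade contains 19 terminal taxa: A, B, C, D, G, H, I, K, L, M, N, O, P, Q, R, S, T, U, W.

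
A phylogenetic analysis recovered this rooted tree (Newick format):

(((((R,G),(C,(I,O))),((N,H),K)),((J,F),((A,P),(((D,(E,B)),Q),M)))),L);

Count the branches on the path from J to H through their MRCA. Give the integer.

7

The MRCA of J and H is the node subtending ((((R,G),(C,(I,O))),((N,H),K)),((J,F),((A,P),(((D,(E,B)),Q),M)))).
From J up to that node: 3 branches. From H up to the same node: 4 branches. Total: 3 + 4 = 7.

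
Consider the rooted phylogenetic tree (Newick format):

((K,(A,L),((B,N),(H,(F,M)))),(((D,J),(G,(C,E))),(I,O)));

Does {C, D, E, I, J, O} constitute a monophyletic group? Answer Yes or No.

The MRCA of the listed taxa subtends (((D,J),(G,(C,E))),(I,O)).
That clade also contains G, which is not in the proposed group, so the group is not monophyletic.

No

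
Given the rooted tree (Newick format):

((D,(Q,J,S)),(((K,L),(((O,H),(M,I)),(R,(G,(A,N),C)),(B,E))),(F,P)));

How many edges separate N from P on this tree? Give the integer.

The MRCA of N and P is the node subtending (((K,L),(((O,H),(M,I)),(R,(G,(A,N),C)),(B,E))),(F,P)).
From N up to that node: 6 branches. From P up to the same node: 2 branches. Total: 6 + 2 = 8.

8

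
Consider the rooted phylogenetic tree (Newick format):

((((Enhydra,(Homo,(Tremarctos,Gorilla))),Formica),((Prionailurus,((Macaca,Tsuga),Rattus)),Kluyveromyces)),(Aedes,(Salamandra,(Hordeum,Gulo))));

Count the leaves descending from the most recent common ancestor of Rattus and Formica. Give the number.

10

The MRCA of Rattus and Formica is the node subtending (((Enhydra,(Homo,(Tremarctos,Gorilla))),Formica),((Prionailurus,((Macaca,Tsuga),Rattus)),Kluyveromyces)).
That clade contains 10 terminal taxa: Enhydra, Formica, Gorilla, Homo, Kluyveromyces, Macaca, Prionailurus, Rattus, Tremarctos, Tsuga.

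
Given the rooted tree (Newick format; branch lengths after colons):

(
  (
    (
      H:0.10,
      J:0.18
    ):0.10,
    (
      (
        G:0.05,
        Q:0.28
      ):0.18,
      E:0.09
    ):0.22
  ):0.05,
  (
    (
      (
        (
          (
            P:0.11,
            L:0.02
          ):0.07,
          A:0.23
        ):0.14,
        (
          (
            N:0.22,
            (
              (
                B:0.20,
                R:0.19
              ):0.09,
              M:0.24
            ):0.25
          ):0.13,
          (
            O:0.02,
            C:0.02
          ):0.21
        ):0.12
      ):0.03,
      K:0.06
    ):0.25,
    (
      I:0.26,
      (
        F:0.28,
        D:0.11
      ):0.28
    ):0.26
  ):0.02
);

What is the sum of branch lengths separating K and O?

The path runs K → … → MRCA → … → O; the MRCA is the node subtending ((((P,L),A),((N,((B,R),M)),(O,C))),K).
Branch lengths along that path: 0.06 + 0.03 + 0.12 + 0.21 + 0.02 = 0.44.

0.44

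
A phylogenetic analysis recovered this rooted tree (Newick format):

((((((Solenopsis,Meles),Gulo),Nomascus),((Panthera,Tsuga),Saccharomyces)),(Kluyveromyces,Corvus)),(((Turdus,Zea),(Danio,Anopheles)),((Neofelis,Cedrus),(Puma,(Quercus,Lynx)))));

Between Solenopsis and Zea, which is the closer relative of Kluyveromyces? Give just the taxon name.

The MRCA of Kluyveromyces and Solenopsis subtends (((((Solenopsis,Meles),Gulo),Nomascus),((Panthera,Tsuga),Saccharomyces)),(Kluyveromyces,Corvus)) (9 taxa).
The MRCA of Kluyveromyces and Zea is the root, subtending the entire tree (18 taxa).
The first is nested inside the second, so Kluyveromyces shares a more recent common ancestor with Solenopsis.

Solenopsis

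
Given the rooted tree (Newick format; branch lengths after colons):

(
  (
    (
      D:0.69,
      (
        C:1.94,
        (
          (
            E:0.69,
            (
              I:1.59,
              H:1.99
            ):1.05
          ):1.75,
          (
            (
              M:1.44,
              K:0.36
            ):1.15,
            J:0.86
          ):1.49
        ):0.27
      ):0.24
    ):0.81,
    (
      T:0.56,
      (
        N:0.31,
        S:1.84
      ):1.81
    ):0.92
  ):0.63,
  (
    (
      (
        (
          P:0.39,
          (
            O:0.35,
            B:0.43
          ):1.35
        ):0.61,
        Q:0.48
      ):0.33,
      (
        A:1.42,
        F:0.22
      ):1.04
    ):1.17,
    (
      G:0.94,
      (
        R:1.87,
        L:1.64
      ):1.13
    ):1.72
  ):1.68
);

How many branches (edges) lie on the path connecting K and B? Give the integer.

13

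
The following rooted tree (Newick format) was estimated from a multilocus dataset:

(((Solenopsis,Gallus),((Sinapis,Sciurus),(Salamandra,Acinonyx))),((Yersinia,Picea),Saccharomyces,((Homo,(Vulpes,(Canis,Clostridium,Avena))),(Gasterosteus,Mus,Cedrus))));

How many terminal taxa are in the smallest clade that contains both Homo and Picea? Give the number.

11

The MRCA of Homo and Picea is the node subtending ((Yersinia,Picea),Saccharomyces,((Homo,(Vulpes,(Canis,Clostridium,Avena))),(Gasterosteus,Mus,Cedrus))).
That clade contains 11 terminal taxa: Avena, Canis, Cedrus, Clostridium, Gasterosteus, Homo, Mus, Picea, Saccharomyces, Vulpes, Yersinia.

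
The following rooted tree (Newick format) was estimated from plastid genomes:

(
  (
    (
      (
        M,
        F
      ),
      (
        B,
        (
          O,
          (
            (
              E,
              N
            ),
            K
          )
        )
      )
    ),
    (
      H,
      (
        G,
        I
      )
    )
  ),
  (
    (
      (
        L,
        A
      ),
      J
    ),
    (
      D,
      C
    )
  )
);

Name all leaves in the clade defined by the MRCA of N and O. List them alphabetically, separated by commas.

E, K, N, O

Tracing N: it sits inside (E,N).
Tracing O: it sits inside (O,((E,N),K)).
The smallest clade enclosing both is (O,((E,N),K)); the answer is its 4 terminal taxa in alphabetical order.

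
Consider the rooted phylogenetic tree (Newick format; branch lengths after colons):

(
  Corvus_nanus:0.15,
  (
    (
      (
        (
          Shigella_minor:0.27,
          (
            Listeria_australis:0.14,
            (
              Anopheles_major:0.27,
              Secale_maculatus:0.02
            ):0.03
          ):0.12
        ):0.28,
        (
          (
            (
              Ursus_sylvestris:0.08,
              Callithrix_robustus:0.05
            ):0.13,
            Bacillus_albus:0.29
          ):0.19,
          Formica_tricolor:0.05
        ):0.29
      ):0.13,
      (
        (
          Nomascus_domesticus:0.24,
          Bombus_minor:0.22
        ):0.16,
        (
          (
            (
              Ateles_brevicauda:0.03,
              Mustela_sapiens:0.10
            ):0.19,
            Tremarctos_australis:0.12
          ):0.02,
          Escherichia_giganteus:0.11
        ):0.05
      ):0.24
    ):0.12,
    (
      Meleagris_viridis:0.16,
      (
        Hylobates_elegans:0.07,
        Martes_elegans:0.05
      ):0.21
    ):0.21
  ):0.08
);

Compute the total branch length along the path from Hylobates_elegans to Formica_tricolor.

1.08

The path runs Hylobates_elegans → … → MRCA → … → Formica_tricolor; the MRCA is the node subtending ((((Shigella_minor,(Listeria_australis,(Anopheles_major,Secale_maculatus))),(((Ursus_sylvestris,Callithrix_robustus),Bacillus_albus),Formica_tricolor)),((Nomascus_domesticus,Bombus_minor),(((Ateles_brevicauda,Mustela_sapiens),Tremarctos_australis),Escherichia_giganteus))),(Meleagris_viridis,(Hylobates_elegans,Martes_elegans))).
Branch lengths along that path: 0.07 + 0.21 + 0.21 + 0.12 + 0.13 + 0.29 + 0.05 = 1.08.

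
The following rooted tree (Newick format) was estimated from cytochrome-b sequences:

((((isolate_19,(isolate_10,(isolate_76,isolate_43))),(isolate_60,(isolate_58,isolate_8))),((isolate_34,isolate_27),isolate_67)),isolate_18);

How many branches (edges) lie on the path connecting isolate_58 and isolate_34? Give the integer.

7

The MRCA of isolate_58 and isolate_34 is the node subtending (((isolate_19,(isolate_10,(isolate_76,isolate_43))),(isolate_60,(isolate_58,isolate_8))),((isolate_34,isolate_27),isolate_67)).
From isolate_58 up to that node: 4 branches. From isolate_34 up to the same node: 3 branches. Total: 4 + 3 = 7.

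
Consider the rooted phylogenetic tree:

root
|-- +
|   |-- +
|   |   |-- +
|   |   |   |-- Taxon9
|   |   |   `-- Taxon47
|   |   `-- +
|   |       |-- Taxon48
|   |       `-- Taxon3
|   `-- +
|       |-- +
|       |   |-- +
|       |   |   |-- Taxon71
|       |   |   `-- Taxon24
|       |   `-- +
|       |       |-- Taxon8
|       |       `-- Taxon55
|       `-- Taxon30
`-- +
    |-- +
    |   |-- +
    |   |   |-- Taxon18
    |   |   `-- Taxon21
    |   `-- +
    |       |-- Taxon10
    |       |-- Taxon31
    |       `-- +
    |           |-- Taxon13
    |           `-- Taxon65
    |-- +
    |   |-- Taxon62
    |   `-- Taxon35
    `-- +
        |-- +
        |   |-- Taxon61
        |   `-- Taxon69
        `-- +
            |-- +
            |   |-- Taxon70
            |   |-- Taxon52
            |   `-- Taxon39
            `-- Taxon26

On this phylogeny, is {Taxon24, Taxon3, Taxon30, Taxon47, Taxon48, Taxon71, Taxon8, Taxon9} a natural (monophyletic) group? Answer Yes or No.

The MRCA of the listed taxa subtends (((Taxon9,Taxon47),(Taxon48,Taxon3)),(((Taxon71,Taxon24),(Taxon8,Taxon55)),Taxon30)).
That clade also contains Taxon55, which is not in the proposed group, so the group is not monophyletic.

No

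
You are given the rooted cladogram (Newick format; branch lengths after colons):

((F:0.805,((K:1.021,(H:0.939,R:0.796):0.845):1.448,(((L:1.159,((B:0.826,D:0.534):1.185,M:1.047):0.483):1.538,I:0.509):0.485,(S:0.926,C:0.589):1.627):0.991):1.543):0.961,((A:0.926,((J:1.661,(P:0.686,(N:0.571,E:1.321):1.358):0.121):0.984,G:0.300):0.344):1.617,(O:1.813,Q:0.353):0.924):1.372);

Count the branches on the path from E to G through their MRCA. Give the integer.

The MRCA of E and G is the node subtending ((J,(P,(N,E))),G).
From E up to that node: 4 branches. From G up to the same node: 1 branch. Total: 4 + 1 = 5.

5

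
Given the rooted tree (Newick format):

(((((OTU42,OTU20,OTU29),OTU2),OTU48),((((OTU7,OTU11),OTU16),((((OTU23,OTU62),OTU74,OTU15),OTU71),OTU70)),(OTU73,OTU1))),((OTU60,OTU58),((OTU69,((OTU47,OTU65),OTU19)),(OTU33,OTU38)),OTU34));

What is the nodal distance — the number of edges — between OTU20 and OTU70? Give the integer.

8

The MRCA of OTU20 and OTU70 is the node subtending ((((OTU42,OTU20,OTU29),OTU2),OTU48),((((OTU7,OTU11),OTU16),((((OTU23,OTU62),OTU74,OTU15),OTU71),OTU70)),(OTU73,OTU1))).
From OTU20 up to that node: 4 branches. From OTU70 up to the same node: 4 branches. Total: 4 + 4 = 8.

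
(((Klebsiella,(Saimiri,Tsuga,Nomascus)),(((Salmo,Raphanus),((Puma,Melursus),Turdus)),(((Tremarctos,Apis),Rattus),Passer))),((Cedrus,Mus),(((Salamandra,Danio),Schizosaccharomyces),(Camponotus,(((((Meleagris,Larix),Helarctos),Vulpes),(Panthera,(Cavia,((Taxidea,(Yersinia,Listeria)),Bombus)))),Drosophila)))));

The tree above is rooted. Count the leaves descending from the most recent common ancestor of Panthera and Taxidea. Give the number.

6

The MRCA of Panthera and Taxidea is the node subtending (Panthera,(Cavia,((Taxidea,(Yersinia,Listeria)),Bombus))).
That clade contains 6 terminal taxa: Bombus, Cavia, Listeria, Panthera, Taxidea, Yersinia.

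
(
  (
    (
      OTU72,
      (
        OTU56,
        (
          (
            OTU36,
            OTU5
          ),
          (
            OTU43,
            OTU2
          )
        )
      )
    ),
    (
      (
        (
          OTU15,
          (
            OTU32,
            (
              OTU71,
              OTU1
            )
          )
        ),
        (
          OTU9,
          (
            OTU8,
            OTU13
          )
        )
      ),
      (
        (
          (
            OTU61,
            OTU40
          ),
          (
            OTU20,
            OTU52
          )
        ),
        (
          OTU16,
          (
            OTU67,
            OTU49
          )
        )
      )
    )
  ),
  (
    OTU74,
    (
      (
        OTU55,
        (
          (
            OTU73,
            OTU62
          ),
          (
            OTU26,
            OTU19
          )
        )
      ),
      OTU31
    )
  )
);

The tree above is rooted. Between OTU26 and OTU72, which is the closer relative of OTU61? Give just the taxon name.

OTU72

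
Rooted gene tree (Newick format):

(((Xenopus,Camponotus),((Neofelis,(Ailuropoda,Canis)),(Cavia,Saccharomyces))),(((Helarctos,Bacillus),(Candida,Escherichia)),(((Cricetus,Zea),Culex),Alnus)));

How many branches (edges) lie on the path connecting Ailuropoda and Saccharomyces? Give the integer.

The MRCA of Ailuropoda and Saccharomyces is the node subtending ((Neofelis,(Ailuropoda,Canis)),(Cavia,Saccharomyces)).
From Ailuropoda up to that node: 3 branches. From Saccharomyces up to the same node: 2 branches. Total: 3 + 2 = 5.

5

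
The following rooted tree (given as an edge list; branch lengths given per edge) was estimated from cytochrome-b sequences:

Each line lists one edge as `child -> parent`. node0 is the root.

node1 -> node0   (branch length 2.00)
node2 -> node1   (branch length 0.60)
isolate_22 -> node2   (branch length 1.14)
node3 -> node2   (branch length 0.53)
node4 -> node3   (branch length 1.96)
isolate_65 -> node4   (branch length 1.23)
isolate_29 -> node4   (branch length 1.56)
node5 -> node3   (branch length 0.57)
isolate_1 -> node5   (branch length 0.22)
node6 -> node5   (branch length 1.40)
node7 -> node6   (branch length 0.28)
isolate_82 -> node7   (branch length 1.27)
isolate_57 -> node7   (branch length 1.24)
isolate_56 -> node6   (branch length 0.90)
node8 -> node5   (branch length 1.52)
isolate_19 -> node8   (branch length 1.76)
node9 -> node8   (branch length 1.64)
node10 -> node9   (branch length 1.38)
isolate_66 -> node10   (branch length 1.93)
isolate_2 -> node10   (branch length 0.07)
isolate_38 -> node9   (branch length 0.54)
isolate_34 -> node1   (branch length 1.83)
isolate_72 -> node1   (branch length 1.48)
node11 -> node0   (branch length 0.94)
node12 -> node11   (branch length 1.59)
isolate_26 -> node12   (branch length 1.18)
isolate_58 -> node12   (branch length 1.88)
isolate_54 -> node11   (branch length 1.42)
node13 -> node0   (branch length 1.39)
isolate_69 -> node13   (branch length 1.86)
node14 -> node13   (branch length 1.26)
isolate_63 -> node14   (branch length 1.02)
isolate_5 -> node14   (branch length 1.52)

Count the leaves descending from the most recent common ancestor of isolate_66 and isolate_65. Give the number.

10

The MRCA of isolate_66 and isolate_65 is the node subtending ((isolate_65,isolate_29),(isolate_1,((isolate_82,isolate_57),isolate_56),(isolate_19,((isolate_66,isolate_2),isolate_38)))).
That clade contains 10 terminal taxa: isolate_1, isolate_19, isolate_2, isolate_29, isolate_38, isolate_56, isolate_57, isolate_65, isolate_66, isolate_82.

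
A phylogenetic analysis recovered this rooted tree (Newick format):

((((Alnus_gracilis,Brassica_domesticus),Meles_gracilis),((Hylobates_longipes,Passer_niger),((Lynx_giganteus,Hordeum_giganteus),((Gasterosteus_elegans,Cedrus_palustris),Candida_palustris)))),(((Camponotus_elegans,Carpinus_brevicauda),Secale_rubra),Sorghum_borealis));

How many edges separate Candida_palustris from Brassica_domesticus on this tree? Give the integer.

The MRCA of Candida_palustris and Brassica_domesticus is the node subtending (((Alnus_gracilis,Brassica_domesticus),Meles_gracilis),((Hylobates_longipes,Passer_niger),((Lynx_giganteus,Hordeum_giganteus),((Gasterosteus_elegans,Cedrus_palustris),Candida_palustris)))).
From Candida_palustris up to that node: 4 branches. From Brassica_domesticus up to the same node: 3 branches. Total: 4 + 3 = 7.

7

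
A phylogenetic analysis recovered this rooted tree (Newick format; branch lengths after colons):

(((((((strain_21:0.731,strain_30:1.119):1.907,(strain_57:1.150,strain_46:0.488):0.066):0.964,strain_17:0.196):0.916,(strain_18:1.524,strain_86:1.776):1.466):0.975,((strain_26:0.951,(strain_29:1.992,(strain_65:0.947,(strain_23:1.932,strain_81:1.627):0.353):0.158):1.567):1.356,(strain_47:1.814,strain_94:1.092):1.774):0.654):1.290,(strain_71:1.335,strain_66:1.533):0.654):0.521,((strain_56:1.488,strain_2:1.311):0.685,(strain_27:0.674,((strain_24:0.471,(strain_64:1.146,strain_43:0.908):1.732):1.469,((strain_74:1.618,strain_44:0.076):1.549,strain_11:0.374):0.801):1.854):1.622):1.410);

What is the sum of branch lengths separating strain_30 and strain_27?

The path runs strain_30 → … → MRCA → … → strain_27; the MRCA is the root of the tree.
Branch lengths along that path: 1.119 + 1.907 + 0.964 + 0.916 + 0.975 + 1.290 + 0.521 + 1.410 + 1.622 + 0.674 = 11.398.

11.398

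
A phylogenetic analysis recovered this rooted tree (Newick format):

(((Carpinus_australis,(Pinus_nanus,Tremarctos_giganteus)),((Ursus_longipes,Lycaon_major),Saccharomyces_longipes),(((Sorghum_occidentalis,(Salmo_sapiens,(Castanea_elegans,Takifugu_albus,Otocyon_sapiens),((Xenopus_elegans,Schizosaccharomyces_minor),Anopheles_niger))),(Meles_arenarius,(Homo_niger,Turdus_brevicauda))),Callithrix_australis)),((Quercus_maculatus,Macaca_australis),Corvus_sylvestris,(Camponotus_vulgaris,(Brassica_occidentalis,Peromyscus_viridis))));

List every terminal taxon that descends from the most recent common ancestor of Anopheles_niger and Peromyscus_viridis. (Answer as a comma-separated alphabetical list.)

Tracing Anopheles_niger: it sits inside ((Xenopus_elegans,Schizosaccharomyces_minor),Anopheles_niger).
Tracing Peromyscus_viridis: it sits inside (Brassica_occidentalis,Peromyscus_viridis).
The smallest clade enclosing both is the whole tree (their MRCA is the root), so the answer is all 24 tips in alphabetical order.

Anopheles_niger, Brassica_occidentalis, Callithrix_australis, Camponotus_vulgaris, Carpinus_australis, Castanea_elegans, Corvus_sylvestris, Homo_niger, Lycaon_major, Macaca_australis, Meles_arenarius, Otocyon_sapiens, Peromyscus_viridis, Pinus_nanus, Quercus_maculatus, Saccharomyces_longipes, Salmo_sapiens, Schizosaccharomyces_minor, Sorghum_occidentalis, Takifugu_albus, Tremarctos_giganteus, Turdus_brevicauda, Ursus_longipes, Xenopus_elegans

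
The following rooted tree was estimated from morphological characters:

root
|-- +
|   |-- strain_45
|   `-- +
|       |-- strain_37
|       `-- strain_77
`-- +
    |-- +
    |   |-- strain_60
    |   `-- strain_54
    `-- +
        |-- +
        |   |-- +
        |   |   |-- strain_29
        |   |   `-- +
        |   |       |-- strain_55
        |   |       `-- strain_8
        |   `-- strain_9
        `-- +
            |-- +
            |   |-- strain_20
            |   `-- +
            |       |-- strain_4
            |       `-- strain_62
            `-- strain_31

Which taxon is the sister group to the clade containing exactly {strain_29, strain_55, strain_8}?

The clade containing exactly {strain_29, strain_55, strain_8} attaches to the tree at the node subtending ((strain_29,(strain_55,strain_8)),strain_9).
The other lineage descending from that same node — the sister group — is the single tip strain_9.

strain_9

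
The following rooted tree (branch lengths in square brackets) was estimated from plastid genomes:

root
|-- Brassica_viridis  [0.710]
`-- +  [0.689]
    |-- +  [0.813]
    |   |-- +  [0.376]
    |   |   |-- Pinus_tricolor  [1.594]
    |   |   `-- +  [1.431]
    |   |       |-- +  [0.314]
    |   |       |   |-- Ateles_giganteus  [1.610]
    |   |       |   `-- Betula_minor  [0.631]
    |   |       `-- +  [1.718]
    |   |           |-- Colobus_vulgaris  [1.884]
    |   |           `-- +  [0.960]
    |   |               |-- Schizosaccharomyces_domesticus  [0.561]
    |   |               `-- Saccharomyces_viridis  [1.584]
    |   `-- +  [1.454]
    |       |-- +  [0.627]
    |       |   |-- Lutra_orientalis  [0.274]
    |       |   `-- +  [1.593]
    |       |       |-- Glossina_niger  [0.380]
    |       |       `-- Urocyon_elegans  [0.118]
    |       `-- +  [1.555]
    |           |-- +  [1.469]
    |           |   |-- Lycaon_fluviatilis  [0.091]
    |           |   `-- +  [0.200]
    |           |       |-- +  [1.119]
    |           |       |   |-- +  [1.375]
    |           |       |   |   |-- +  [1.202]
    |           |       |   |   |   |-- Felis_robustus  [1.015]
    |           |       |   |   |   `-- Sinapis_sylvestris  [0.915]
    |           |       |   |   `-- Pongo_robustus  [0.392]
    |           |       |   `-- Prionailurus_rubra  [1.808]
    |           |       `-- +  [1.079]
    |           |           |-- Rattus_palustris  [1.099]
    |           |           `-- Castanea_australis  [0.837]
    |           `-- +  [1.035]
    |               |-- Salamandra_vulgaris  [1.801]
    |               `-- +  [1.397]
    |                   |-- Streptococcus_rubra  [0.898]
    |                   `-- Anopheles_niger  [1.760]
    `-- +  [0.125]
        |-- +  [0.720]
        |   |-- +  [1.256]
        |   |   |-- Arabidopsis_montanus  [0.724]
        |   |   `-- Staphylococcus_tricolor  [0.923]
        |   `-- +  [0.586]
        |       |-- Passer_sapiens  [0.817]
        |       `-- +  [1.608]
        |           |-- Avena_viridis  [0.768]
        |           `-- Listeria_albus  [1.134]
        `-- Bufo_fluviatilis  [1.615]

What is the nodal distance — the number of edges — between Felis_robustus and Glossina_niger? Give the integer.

10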